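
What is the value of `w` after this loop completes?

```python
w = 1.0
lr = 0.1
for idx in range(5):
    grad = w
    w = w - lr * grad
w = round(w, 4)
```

Gradient descent: w = 1.0 * (1 - 0.1)^5
`w` takes the values: 1.0 → 0.9 → 0.81 → 0.729 → 0.6561 → 0.59049 → 0.5905

Answer: 0.5905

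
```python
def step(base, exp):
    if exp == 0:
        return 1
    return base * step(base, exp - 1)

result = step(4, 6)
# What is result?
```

step(4, 6) = 4 * 4 * 4 * 4 * 4 * 4 = 4096

Answer: 4096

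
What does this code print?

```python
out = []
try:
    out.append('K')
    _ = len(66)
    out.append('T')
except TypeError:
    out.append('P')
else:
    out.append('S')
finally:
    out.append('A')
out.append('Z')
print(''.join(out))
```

Execution trace: 'K' (try body) → 'P' (except TypeError) → 'A' (finally) → 'Z' (after the try/except). Output: KPAZ

Answer: KPAZ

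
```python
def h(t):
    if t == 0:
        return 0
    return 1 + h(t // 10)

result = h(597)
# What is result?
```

Count of digits of 597: 3

Answer: 3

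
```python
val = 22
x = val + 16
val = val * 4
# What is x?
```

Trace:
`val = 22` → val = 22
`x = val + 16` → x = 38
`val = val * 4` → val = 88
So x = 38

Answer: 38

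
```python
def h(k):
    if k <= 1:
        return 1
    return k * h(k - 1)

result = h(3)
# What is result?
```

h(3) = 3 * 2 * 1 = 6

Answer: 6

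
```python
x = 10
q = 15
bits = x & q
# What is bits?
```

Trace:
`x = 10` → x = 10
`q = 15` → q = 15
`bits = x & q` → bits = 10
So bits = 10

Answer: 10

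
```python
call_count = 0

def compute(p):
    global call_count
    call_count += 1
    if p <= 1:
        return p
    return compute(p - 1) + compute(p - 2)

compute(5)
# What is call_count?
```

Calls(p) = 1 + Calls(p-1) + Calls(p-2); Calls(0)=Calls(1)=1. For p=5 this gives 15.

Answer: 15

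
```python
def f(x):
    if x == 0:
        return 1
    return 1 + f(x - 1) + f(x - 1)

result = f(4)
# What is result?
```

f(x) = 1 + 2·f(x-1), f(0)=1. Closed form: (1+1)·2^4 - 1 = 31.

Answer: 31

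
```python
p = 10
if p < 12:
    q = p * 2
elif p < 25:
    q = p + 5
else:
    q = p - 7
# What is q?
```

Trace:
`p = 10` → p = 10
`if p < 12: ...` → p < 12 is True → q = 20
So q = 20

Answer: 20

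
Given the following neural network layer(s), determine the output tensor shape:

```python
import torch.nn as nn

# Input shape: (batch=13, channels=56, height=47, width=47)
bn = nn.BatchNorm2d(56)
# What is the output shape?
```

Input: (13, 56, 47, 47) -> Output: (13, 56, 47, 47)

Answer: (13, 56, 47, 47)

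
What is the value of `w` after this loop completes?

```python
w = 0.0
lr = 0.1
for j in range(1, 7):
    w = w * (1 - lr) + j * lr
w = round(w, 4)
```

Moving average with lr=0.1
`w` takes the values: 0.0 → 0.1 → 0.29 → 0.561 → 0.9049 → 1.31441 → 1.782969 → 1.783

Answer: 1.783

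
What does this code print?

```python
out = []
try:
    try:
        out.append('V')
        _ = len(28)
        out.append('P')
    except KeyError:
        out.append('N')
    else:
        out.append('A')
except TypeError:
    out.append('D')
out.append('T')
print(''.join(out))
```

Execution trace: 'V' (try body) → 'D' (outer except TypeError) → 'T' (after the try/except). Output: VDT

Answer: VDT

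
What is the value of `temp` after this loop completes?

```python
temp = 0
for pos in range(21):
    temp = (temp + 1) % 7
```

Increment mod 7, 21 times = 0
`temp` takes the values: 0 → 1 → 2 → 3 → 4 → 5 → 6 → 0 → 1 → 2 → 3 → 4 → 5 → 6 → 0 → 1 → 2 → 3 → 4 → 5 → 6 → 0

Answer: 0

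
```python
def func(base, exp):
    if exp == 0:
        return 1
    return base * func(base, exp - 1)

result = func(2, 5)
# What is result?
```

func(2, 5) = 2 * 2 * 2 * 2 * 2 = 32

Answer: 32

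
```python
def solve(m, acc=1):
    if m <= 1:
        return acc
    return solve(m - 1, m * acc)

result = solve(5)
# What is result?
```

Accumulator trace (n, acc): (5, 1) -> (4, 5) -> (3, 20) -> (2, 60) -> (1, 120) -> return 120

Answer: 120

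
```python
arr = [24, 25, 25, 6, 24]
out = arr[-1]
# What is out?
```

Trace:
`arr = [24, 25, 25, 6, 24]` → arr = [24, 25, 25, 6, 24]
`out = arr[-1]` → out = 24
So out = 24

Answer: 24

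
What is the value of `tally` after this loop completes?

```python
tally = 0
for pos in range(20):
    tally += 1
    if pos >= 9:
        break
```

Loop breaks when pos reaches 9, tally is 10
`tally` takes the values: 0 → 1 → 2 → 3 → 4 → 5 → 6 → 7 → 8 → 9 → 10

Answer: 10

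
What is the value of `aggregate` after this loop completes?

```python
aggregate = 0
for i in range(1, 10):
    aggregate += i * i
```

Sum of squares 1² to 9² = 285
`aggregate` takes the values: 0 → 1 → 5 → 14 → 30 → 55 → 91 → 140 → 204 → 285

Answer: 285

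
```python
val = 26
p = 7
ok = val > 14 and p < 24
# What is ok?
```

Trace:
`val = 26` → val = 26
`p = 7` → p = 7
`ok = val > 14 and p < 24` → ok = True
So ok = True

Answer: True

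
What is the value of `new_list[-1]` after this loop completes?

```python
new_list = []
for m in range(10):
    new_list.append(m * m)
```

Last element of squares 0 to 9
`new_list` takes the values: [] → [0] → [0, 1] → [0, 1, 4] → [0, 1, 4, 9] → [0, 1, 4, 9, 16] → [0, 1, 4, 9, 16, 25] → [0, 1, 4, 9, 16, 25, 36] → [0, 1, 4, 9, 16, 25, 36, 49] → [0, 1, 4, 9, 16, 25, 36, 49, 64] → [0, 1, 4, 9, 16, 25, 36, 49, 64, 81]
So `new_list[-1]` = 81

Answer: 81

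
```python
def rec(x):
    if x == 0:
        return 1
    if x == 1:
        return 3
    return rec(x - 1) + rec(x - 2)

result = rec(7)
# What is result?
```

Build up from base cases: rec(0)=1, rec(1)=3, rec(2)=4, rec(3)=7, rec(4)=11, rec(5)=18, rec(6)=29, ..., rec(7)=47

Answer: 47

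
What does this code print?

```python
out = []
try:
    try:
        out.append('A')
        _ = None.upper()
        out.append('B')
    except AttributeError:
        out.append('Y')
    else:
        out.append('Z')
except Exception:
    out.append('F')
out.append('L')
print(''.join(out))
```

Execution trace: 'A' (inner try body) → 'Y' (inner except AttributeError) → 'L' (after the try/except). Output: AYL

Answer: AYL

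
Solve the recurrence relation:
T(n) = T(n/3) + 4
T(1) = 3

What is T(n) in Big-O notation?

Each step divides n by 3 and adds 4. After log_3(n) steps we reach T(1)=3. So T(n) = 4·log_3(n) + 3 = O(log n).

Answer: O(log n)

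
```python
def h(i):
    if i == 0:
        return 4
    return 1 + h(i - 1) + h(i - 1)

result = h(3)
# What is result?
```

h(i) = 1 + 2·h(i-1), h(0)=4. Closed form: (4+1)·2^3 - 1 = 39.

Answer: 39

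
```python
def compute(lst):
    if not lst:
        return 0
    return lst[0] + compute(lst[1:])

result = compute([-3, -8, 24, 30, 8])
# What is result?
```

(-3) + (-8) + 24 + 30 + 8 + 0 = 51

Answer: 51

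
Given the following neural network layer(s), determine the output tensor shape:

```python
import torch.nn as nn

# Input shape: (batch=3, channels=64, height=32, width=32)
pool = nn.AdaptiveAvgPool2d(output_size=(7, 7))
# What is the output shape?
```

Input: (3, 64, 32, 32) -> Output: (3, 64, 7, 7)

Answer: (3, 64, 7, 7)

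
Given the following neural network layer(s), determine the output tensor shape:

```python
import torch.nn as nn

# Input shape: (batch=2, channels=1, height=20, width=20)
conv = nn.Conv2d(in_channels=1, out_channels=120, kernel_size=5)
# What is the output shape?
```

Input: (2, 1, 20, 20) -> Output: (2, 120, 16, 16)

Answer: (2, 120, 16, 16)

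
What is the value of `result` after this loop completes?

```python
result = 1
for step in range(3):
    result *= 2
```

2^3 = 8
`result` takes the values: 1 → 2 → 4 → 8

Answer: 8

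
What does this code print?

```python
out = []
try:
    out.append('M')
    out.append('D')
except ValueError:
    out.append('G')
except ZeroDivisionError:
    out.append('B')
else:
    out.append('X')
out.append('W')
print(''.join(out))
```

Execution trace: 'M' (try body) → 'D' (try body, no exception) → 'X' (else) → 'W' (after the try/except). Output: MDXW

Answer: MDXW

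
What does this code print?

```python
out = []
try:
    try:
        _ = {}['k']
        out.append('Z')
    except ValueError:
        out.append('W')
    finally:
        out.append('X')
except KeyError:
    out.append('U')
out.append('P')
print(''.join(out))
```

Execution trace: 'X' (finally) → 'U' (outer except KeyError) → 'P' (after the try/except). Output: XUP

Answer: XUP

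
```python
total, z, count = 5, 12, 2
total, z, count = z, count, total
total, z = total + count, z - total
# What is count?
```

Trace:
`total, z, count = 5, 12, 2` → total = 5; z = 12; count = 2
`total, z, count = z, count, total` → total = 12; z = 2; count = 5
`total, z = total + count, z - total` → total = 17; z = -10
So count = 5

Answer: 5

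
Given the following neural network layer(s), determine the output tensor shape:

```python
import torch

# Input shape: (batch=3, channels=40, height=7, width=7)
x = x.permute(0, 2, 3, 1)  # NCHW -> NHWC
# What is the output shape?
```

Input: (3, 40, 7, 7) -> Output: (3, 7, 7, 40)

Answer: (3, 7, 7, 40)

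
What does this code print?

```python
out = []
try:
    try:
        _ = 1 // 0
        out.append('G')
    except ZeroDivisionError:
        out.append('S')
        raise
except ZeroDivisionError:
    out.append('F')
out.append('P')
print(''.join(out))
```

Execution trace: 'S' (inner except ZeroDivisionError) → 'F' (outer except ZeroDivisionError) → 'P' (after the try/except). Output: SFP

Answer: SFP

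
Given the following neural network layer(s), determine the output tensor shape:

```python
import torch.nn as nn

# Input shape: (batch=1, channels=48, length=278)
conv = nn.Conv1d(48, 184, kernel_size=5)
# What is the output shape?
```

Input: (1, 48, 278) -> Output: (1, 184, 274)

Answer: (1, 184, 274)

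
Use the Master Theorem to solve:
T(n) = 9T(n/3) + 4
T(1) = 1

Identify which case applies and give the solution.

a=9, b=3, f(n)=4. log_3(9) = 2. Since c=0 < 2, Case 1 applies: T(n) = Θ(n^log_b(a)) = O(n^2).

Answer: O(n^2) - Case 1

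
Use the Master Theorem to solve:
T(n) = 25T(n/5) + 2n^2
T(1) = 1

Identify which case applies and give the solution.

a=25, b=5, f(n)=2n^2. log_5(25) = 2. Since c=2 = 2, Case 2 applies: T(n) = Θ(n^log_b(a) · log n) = O(n^2 log n).

Answer: O(n^2 log n) - Case 2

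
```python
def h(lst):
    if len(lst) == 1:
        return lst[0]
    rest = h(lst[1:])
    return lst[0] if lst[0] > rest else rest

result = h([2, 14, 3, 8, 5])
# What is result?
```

Recursive max over [2, 14, 3, 8, 5] = 14

Answer: 14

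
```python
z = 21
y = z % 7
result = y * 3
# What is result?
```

Trace:
`z = 21` → z = 21
`y = z % 7` → y = 0
`result = y * 3` → result = 0
So result = 0

Answer: 0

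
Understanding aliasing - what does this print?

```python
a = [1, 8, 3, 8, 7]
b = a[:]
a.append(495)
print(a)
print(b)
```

Key concept: slice [:] creates copy.
Step by step:
`a = [1, 8, 3, 8, 7]` → a = [1, 8, 3, 8, 7]
`b = a[:]` → b = [1, 8, 3, 8, 7]
`a.append(495)` → a = [1, 8, 3, 8, 7, 495]
`print(a)` → prints [1, 8, 3, 8, 7, 495]
`print(b)` → prints [1, 8, 3, 8, 7]

Answer:
[1, 8, 3, 8, 7, 495]
[1, 8, 3, 8, 7]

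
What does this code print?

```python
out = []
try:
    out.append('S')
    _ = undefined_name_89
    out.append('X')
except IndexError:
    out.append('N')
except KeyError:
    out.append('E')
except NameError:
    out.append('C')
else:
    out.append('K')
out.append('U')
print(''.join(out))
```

Execution trace: 'S' (try body) → 'C' (except NameError) → 'U' (after the try/except). Output: SCU

Answer: SCU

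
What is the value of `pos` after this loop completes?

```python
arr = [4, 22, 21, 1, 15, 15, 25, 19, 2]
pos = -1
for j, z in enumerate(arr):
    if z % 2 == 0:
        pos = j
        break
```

First even number index in [4, 22, 21, 1, 15, 15, 25, 19, 2]
`pos` takes the values: -1 → 0

Answer: 0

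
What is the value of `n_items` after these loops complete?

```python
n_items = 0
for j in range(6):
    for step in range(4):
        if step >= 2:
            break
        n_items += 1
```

Inner breaks at 2, outer runs 6 times
`n_items` takes the values: 0 → 1 → 2 → 3 → 4 → 5 → 6 → 7 → 8 → 9 → 10 → 11 → 12

Answer: 12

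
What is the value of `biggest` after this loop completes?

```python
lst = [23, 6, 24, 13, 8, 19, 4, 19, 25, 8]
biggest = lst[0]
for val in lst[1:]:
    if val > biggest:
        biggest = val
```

Maximum of [23, 6, 24, 13, 8, 19, 4, 19, 25, 8]
`biggest` takes the values: 23 → 24 → 25

Answer: 25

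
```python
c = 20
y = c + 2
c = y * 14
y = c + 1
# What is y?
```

Trace:
`c = 20` → c = 20
`y = c + 2` → y = 22
`c = y * 14` → c = 308
`y = c + 1` → y = 309
So y = 309

Answer: 309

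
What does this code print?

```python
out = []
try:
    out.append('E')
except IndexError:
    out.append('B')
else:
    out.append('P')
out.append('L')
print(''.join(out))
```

Execution trace: 'E' (try body, no exception) → 'P' (else) → 'L' (after the try/except). Output: EPL

Answer: EPL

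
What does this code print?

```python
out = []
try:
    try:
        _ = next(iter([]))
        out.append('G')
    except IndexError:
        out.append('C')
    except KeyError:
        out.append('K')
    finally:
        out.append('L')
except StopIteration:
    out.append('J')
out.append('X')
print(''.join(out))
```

Execution trace: 'L' (inner finally) → 'J' (outer except StopIteration) → 'X' (after the try/except). Output: LJX

Answer: LJX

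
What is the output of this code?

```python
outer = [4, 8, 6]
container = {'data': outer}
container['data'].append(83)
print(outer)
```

Key concept: dict holds reference to list.
Step by step:
`outer = [4, 8, 6]` → outer = [4, 8, 6]
`container = {'data': outer}` → container = {'data': [4, 8, 6]}
`container['data'].append(83)` → outer = [4, 8, 6, 83]; container = {'data': [4, 8, 6, 83]}
`print(outer)` → prints [4, 8, 6, 83]

Answer: [4, 8, 6, 83]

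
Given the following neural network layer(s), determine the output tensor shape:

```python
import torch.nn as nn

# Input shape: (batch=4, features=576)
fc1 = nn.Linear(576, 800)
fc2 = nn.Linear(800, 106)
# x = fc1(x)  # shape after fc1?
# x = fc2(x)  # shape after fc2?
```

Input: (4, 576) -> after fc1: (4, 800) -> Output: (4, 106)

Answer: (4, 106)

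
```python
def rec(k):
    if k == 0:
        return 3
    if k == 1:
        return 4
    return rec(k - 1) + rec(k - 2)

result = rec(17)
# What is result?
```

Build up from base cases: rec(0)=3, rec(1)=4, rec(2)=7, rec(3)=11, rec(4)=18, rec(5)=29, rec(6)=47, ..., rec(17)=9349

Answer: 9349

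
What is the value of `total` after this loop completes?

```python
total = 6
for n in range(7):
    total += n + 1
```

Start at 6, add 1 to 7 = 34
`total` takes the values: 6 → 7 → 9 → 12 → 16 → 21 → 27 → 34

Answer: 34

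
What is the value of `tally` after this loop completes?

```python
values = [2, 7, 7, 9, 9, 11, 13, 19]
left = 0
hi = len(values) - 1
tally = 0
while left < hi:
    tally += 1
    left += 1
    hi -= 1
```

Iterations until pointers meet (list length 8)
`tally` takes the values: 0 → 1 → 2 → 3 → 4

Answer: 4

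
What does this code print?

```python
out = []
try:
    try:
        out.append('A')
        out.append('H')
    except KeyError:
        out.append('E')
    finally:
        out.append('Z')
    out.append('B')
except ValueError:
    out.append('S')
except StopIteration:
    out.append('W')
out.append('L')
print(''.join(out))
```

Execution trace: 'A' (inner try body) → 'H' (inner try body, no exception) → 'Z' (inner finally) → 'B' (try body, no exception) → 'L' (after the try/except). Output: AHZBL

Answer: AHZBL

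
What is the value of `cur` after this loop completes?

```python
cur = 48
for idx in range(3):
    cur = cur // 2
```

Halve 3 times: 48 // 2^3 = 6
`cur` takes the values: 48 → 24 → 12 → 6

Answer: 6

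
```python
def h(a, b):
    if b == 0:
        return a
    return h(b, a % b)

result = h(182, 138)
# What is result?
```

h(182, 138) -> h(138, 44) -> h(44, 6) -> h(6, 2) -> h(2, 0) -> 2

Answer: 2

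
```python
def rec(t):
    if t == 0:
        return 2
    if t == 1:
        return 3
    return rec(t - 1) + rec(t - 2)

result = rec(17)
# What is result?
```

Build up from base cases: rec(0)=2, rec(1)=3, rec(2)=5, rec(3)=8, rec(4)=13, rec(5)=21, rec(6)=34, ..., rec(17)=6765

Answer: 6765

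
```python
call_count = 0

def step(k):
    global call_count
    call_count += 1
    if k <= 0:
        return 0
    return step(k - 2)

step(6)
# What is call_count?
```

Linear recursion stepping by 2: 4 calls from k=6 down to ≤0.

Answer: 4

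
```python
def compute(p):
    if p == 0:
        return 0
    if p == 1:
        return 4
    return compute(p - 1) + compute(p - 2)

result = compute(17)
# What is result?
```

Build up from base cases: compute(0)=0, compute(1)=4, compute(2)=4, compute(3)=8, compute(4)=12, compute(5)=20, compute(6)=32, ..., compute(17)=6388

Answer: 6388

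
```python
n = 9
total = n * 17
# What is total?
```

Trace:
`n = 9` → n = 9
`total = n * 17` → total = 153
So total = 153

Answer: 153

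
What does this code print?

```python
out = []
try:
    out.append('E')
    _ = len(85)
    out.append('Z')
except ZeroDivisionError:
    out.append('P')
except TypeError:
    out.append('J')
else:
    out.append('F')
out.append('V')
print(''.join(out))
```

Execution trace: 'E' (try body) → 'J' (except TypeError) → 'V' (after the try/except). Output: EJV

Answer: EJV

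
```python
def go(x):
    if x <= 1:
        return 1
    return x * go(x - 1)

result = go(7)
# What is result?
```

go(7) = 7 * 6 * 5 * 4 * 3 * 2 * 1 = 5040

Answer: 5040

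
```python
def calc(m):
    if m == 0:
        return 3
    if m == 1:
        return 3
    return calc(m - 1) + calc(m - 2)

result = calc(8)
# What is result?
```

Build up from base cases: calc(0)=3, calc(1)=3, calc(2)=6, calc(3)=9, calc(4)=15, calc(5)=24, calc(6)=39, ..., calc(8)=102

Answer: 102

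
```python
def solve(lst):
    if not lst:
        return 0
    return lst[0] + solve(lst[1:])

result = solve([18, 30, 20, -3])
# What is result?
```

18 + 30 + 20 + (-3) + 0 = 65

Answer: 65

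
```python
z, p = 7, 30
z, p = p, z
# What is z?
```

Trace:
`z, p = 7, 30` → z = 7; p = 30
`z, p = p, z` → z = 30; p = 7
So z = 30

Answer: 30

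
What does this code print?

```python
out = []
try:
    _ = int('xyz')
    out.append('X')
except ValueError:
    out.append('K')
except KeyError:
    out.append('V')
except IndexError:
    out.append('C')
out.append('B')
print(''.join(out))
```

Execution trace: 'K' (except ValueError) → 'B' (after the try/except). Output: KB

Answer: KB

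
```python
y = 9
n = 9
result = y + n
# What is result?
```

Trace:
`y = 9` → y = 9
`n = 9` → n = 9
`result = y + n` → result = 18
So result = 18

Answer: 18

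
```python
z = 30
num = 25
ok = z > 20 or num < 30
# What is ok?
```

Trace:
`z = 30` → z = 30
`num = 25` → num = 25
`ok = z > 20 or num < 30` → ok = True
So ok = True

Answer: True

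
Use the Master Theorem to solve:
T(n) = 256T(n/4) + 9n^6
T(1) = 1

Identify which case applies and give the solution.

a=256, b=4, f(n)=9n^6. log_4(256) = 4. Since c=6 > 4 and the regularity condition holds (256(n/4)^6 = (256/4^6)n^6 with 256/4^6 < 1), Case 3 applies: T(n) = Θ(f(n)) = O(n^6).

Answer: O(n^6) - Case 3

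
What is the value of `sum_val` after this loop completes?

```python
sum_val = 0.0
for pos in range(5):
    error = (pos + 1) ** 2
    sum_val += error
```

Sum of squared losses 1² + 2² + ... + 5²
`sum_val` takes the values: 0.0 → 1.0 → 5.0 → 14.0 → 30.0 → 55.0

Answer: 55.0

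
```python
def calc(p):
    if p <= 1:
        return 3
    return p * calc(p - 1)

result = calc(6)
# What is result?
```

calc(6) = 6 * 5 * 4 * 3 * 2 * 3 = 2160

Answer: 2160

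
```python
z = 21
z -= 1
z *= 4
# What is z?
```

Trace:
`z = 21` → z = 21
`z -= 1` → z = 20
`z *= 4` → z = 80
So z = 80

Answer: 80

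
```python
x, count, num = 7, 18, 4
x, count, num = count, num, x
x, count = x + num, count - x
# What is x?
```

Trace:
`x, count, num = 7, 18, 4` → x = 7; count = 18; num = 4
`x, count, num = count, num, x` → x = 18; count = 4; num = 7
`x, count = x + num, count - x` → x = 25; count = -14
So x = 25

Answer: 25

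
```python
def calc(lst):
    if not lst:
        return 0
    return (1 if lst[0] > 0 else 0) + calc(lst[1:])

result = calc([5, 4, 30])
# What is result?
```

Count of positive elements in [5, 4, 30] = 3

Answer: 3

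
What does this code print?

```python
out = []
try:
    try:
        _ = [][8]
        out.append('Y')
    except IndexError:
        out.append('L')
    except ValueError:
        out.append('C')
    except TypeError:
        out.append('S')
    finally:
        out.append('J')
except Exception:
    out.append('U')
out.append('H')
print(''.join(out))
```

Execution trace: 'L' (inner except IndexError) → 'J' (inner finally) → 'H' (after the try/except). Output: LJH

Answer: LJH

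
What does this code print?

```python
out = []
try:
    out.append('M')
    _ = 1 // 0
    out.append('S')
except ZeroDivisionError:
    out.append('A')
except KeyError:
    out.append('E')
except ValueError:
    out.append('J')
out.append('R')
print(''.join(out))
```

Execution trace: 'M' (try body) → 'A' (except ZeroDivisionError) → 'R' (after the try/except). Output: MAR

Answer: MAR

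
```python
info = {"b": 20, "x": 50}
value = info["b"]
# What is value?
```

Trace:
`info = {"b": 20, "x": 50}` → info = {'b': 20, 'x': 50}
`value = info["b"]` → value = 20
So value = 20

Answer: 20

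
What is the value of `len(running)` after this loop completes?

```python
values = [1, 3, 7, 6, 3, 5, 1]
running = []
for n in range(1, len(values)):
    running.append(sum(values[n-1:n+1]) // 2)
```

Number of 2-element averages
`running` takes the values: [] → [2] → [2, 5] → [2, 5, 6] → [2, 5, 6, 4] → [2, 5, 6, 4, 4] → [2, 5, 6, 4, 4, 3]
So `len(running)` = 6

Answer: 6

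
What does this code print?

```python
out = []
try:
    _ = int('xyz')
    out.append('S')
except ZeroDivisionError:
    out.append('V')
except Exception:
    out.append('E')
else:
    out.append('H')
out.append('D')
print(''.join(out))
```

Execution trace: 'E' (except Exception) → 'D' (after the try/except). Output: ED

Answer: ED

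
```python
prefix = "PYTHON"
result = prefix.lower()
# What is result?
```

Trace:
`prefix = "PYTHON"` → prefix = 'PYTHON'
`result = prefix.lower()` → result = 'python'
So result = 'python'

Answer: 'python'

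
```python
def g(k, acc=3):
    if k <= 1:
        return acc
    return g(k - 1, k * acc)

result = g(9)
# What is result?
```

Accumulator trace (n, acc): (9, 3) -> (8, 27) -> (7, 216) -> (6, 1512) -> (5, 9072) -> (4, 45360) -> (3, 181440) -> (2, 544320) -> (1, 1088640) -> return 1088640

Answer: 1088640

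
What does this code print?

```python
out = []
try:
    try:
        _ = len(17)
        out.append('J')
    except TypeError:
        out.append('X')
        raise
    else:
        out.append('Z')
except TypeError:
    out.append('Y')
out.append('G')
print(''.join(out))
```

Execution trace: 'X' (inner except TypeError) → 'Y' (outer except TypeError) → 'G' (after the try/except). Output: XYG

Answer: XYG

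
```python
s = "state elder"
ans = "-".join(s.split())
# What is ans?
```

Trace:
`s = "state elder"` → s = 'state elder'
`ans = "-".join(s.split())` → ans = 'state-elder'
So ans = 'state-elder'

Answer: 'state-elder'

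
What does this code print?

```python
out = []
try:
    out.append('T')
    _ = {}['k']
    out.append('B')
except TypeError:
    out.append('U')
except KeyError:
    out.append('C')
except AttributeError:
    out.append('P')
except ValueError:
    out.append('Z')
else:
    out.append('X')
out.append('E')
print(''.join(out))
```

Execution trace: 'T' (try body) → 'C' (except KeyError) → 'E' (after the try/except). Output: TCE

Answer: TCE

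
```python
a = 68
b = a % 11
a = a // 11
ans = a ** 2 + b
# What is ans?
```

Trace:
`a = 68` → a = 68
`b = a % 11` → b = 2
`a = a // 11` → a = 6
`ans = a ** 2 + b` → ans = 38
So ans = 38

Answer: 38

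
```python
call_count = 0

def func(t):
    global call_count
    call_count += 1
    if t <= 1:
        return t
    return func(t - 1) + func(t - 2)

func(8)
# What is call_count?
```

Calls(t) = 1 + Calls(t-1) + Calls(t-2); Calls(0)=Calls(1)=1. For t=8 this gives 67.

Answer: 67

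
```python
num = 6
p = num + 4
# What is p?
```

Trace:
`num = 6` → num = 6
`p = num + 4` → p = 10
So p = 10

Answer: 10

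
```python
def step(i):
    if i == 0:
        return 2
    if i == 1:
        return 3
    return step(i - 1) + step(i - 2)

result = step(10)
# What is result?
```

Build up from base cases: step(0)=2, step(1)=3, step(2)=5, step(3)=8, step(4)=13, step(5)=21, step(6)=34, ..., step(10)=233

Answer: 233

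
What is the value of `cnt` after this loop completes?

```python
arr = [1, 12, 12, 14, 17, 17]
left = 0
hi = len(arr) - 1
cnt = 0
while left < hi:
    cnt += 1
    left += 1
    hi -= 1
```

Iterations until pointers meet (list length 6)
`cnt` takes the values: 0 → 1 → 2 → 3

Answer: 3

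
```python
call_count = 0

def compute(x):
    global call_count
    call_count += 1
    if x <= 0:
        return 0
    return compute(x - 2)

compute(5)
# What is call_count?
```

Linear recursion stepping by 2: 4 calls from x=5 down to ≤0.

Answer: 4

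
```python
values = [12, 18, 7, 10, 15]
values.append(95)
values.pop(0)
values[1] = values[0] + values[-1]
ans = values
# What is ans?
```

Trace:
`values = [12, 18, 7, 10, 15]` → values = [12, 18, 7, 10, 15]
`values.append(95)` → values = [12, 18, 7, 10, 15, 95]
`values.pop(0)` → values = [18, 7, 10, 15, 95]
`values[1] = values[0] + values[-1]` → values = [18, 113, 10, 15, 95]
`ans = values` → ans = [18, 113, 10, 15, 95]
So ans = [18, 113, 10, 15, 95]

Answer: [18, 113, 10, 15, 95]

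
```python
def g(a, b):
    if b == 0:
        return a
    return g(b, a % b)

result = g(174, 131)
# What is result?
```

g(174, 131) -> g(131, 43) -> g(43, 2) -> g(2, 1) -> g(1, 0) -> 1

Answer: 1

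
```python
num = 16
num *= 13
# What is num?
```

Trace:
`num = 16` → num = 16
`num *= 13` → num = 208
So num = 208

Answer: 208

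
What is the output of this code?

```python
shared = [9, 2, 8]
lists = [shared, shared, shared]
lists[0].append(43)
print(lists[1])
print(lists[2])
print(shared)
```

Key concept: list of same reference.
Step by step:
`shared = [9, 2, 8]` → shared = [9, 2, 8]
`lists = [shared, shared, shared]` → lists = [[9, 2, 8], [9, 2, 8], [9, 2, 8]]
`lists[0].append(43)` → shared = [9, 2, 8, 43]; lists = [[9, 2, 8, 43], [9, 2, 8, 43], [9, 2, 8, 43]]
`print(lists[1])` → prints [9, 2, 8, 43]
`print(lists[2])` → prints [9, 2, 8, 43]
`print(shared)` → prints [9, 2, 8, 43]

Answer:
[9, 2, 8, 43]
[9, 2, 8, 43]
[9, 2, 8, 43]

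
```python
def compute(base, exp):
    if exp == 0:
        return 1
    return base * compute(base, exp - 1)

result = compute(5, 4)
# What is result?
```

compute(5, 4) = 5 * 5 * 5 * 5 = 625

Answer: 625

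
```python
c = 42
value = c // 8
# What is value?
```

Trace:
`c = 42` → c = 42
`value = c // 8` → value = 5
So value = 5

Answer: 5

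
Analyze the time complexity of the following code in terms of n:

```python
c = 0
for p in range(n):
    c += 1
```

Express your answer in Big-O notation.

Each loop level contributes: n. Multiplying the contributions gives O(n).

Answer: O(n)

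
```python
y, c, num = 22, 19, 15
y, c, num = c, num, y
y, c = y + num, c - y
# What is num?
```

Trace:
`y, c, num = 22, 19, 15` → y = 22; c = 19; num = 15
`y, c, num = c, num, y` → y = 19; c = 15; num = 22
`y, c = y + num, c - y` → y = 41; c = -4
So num = 22

Answer: 22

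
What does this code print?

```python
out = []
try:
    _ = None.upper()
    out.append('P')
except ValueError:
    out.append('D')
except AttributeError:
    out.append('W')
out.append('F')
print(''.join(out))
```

Execution trace: 'W' (except AttributeError) → 'F' (after the try/except). Output: WF

Answer: WF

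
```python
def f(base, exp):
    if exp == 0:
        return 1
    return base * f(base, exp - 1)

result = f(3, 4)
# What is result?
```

f(3, 4) = 3 * 3 * 3 * 3 = 81

Answer: 81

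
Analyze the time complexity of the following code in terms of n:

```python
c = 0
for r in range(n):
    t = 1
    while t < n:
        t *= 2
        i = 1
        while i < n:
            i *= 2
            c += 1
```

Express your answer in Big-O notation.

Each loop level contributes: n × log n × log n. Multiplying the contributions gives O(n log² n).

Answer: O(n log² n)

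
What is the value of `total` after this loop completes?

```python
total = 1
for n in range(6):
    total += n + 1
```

Start at 1, add 1 to 6 = 22
`total` takes the values: 1 → 2 → 4 → 7 → 11 → 16 → 22

Answer: 22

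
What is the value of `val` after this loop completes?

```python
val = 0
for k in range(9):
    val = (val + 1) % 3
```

Increment mod 3, 9 times = 0
`val` takes the values: 0 → 1 → 2 → 0 → 1 → 2 → 0 → 1 → 2 → 0

Answer: 0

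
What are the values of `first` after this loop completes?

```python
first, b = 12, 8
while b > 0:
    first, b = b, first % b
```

GCD of 12 and 8
`first` takes the values: 12 → 8 → 4

Answer: 4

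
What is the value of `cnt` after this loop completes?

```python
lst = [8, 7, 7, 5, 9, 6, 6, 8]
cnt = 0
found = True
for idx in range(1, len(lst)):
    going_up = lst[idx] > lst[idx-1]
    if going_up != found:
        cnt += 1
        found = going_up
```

Count direction changes in [8, 7, 7, 5, 9, 6, 6, 8]
`cnt` takes the values: 0 → 1 → 2 → 3 → 4

Answer: 4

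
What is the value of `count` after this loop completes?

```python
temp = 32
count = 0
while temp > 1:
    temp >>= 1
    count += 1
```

Count right shifts until 1
`count` takes the values: 0 → 1 → 2 → 3 → 4 → 5

Answer: 5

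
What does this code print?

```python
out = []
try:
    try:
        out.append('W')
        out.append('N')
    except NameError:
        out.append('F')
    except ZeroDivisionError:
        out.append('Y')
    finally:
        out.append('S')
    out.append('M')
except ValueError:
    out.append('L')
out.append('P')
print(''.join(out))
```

Execution trace: 'W' (inner try body) → 'N' (inner try body, no exception) → 'S' (inner finally) → 'M' (try body, no exception) → 'P' (after the try/except). Output: WNSMP

Answer: WNSMP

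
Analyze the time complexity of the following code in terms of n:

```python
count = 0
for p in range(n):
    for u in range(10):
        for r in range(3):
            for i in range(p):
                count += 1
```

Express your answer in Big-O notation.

Each loop level contributes: n × 1 × 1 × n. Multiplying the contributions gives O(n^2).

Answer: O(n^2)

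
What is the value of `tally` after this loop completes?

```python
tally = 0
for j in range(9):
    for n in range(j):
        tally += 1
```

Triangle number: 0+1+2+...+8
`tally` takes the values: 0 → 1 → 2 → 3 → 4 → 5 → 6 → 7 → 8 → 9 → 10 → 11 → 12 → 13 → 14 → 15 → 16 → 17 → 18 → 19 → 20 → 21 → 22 → 23 → 24 → 25 → 26 → 27 → 28 → 29 → 30 → 31 → 32 → 33 → 34 → 35 → 36

Answer: 36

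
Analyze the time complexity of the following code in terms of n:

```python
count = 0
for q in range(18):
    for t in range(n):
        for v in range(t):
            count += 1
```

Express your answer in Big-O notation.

Each loop level contributes: 1 × n × n. Multiplying the contributions gives O(n^2).

Answer: O(n^2)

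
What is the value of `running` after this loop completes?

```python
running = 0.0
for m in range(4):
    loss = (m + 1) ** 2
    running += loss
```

Sum of squared losses 1² + 2² + ... + 4²
`running` takes the values: 0.0 → 1.0 → 5.0 → 14.0 → 30.0

Answer: 30.0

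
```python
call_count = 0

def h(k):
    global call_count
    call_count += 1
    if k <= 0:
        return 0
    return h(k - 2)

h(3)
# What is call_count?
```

Linear recursion stepping by 2: 3 calls from k=3 down to ≤0.

Answer: 3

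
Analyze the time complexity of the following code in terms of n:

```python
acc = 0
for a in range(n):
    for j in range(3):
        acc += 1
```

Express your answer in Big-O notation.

Each loop level contributes: n × 1. Multiplying the contributions gives O(n).

Answer: O(n)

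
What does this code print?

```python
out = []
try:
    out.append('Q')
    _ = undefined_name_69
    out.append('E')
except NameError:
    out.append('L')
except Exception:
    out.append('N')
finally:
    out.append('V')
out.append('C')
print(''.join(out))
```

Execution trace: 'Q' (try body) → 'L' (except NameError) → 'V' (finally) → 'C' (after the try/except). Output: QLVC

Answer: QLVC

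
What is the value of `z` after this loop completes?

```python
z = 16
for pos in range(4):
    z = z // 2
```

Halve 4 times: 16 // 2^4 = 1
`z` takes the values: 16 → 8 → 4 → 2 → 1

Answer: 1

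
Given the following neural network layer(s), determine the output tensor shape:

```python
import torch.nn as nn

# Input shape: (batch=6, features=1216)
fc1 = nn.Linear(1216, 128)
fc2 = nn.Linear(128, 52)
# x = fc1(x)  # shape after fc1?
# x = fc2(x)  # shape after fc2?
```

Input: (6, 1216) -> after fc1: (6, 128) -> Output: (6, 52)

Answer: (6, 52)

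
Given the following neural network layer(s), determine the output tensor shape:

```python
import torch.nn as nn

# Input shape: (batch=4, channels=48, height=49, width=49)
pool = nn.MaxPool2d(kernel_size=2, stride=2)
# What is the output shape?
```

Input: (4, 48, 49, 49) -> Output: (4, 48, 24, 24)

Answer: (4, 48, 24, 24)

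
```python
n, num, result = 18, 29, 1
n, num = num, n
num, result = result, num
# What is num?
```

Trace:
`n, num, result = 18, 29, 1` → n = 18; num = 29; result = 1
`n, num = num, n` → n = 29; num = 18
`num, result = result, num` → num = 1; result = 18
So num = 1

Answer: 1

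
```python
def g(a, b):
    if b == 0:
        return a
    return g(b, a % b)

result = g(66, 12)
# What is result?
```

g(66, 12) -> g(12, 6) -> g(6, 0) -> 6

Answer: 6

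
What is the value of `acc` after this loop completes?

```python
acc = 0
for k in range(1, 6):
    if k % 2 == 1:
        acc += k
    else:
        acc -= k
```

Add odd, subtract even
`acc` takes the values: 0 → 1 → -1 → 2 → -2 → 3

Answer: 3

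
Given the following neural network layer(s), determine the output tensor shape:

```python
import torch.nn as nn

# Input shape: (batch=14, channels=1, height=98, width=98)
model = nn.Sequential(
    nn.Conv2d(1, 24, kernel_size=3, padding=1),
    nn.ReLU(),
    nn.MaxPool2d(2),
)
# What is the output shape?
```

Input: (14, 1, 98, 98) -> after Conv2d: (14, 24, 98, 98) -> after ReLU: (14, 24, 98, 98) -> Output: (14, 24, 49, 49)

Answer: (14, 24, 49, 49)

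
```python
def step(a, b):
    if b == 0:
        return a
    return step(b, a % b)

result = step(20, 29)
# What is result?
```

step(20, 29) -> step(29, 20) -> step(20, 9) -> step(9, 2) -> step(2, 1) -> step(1, 0) -> 1

Answer: 1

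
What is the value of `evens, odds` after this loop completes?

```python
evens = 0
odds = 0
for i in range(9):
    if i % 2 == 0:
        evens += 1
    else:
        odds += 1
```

Count evens and odds in range(9)
`evens, odds` takes the values: (0, 0) → (1, 0) → (1, 1) → (2, 1) → (2, 2) → (3, 2) → (3, 3) → (4, 3) → (4, 4) → (5, 4)

Answer: 5, 4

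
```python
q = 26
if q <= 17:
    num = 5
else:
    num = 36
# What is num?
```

Trace:
`q = 26` → q = 26
`if q <= 17: ...` → q <= 17 is False, take else branch → num = 36
So num = 36

Answer: 36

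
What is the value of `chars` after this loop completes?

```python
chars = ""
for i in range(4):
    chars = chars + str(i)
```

Concatenate digits 0 to 3
`chars` takes the values: "" → "0" → "01" → "012" → "0123"

Answer: "0123"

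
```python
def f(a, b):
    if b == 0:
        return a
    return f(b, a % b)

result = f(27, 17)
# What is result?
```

f(27, 17) -> f(17, 10) -> f(10, 7) -> f(7, 3) -> f(3, 1) -> f(1, 0) -> 1

Answer: 1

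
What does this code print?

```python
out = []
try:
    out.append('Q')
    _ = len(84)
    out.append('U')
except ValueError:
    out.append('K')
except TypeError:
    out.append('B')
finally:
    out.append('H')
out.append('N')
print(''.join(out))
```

Execution trace: 'Q' (try body) → 'B' (except TypeError) → 'H' (finally) → 'N' (after the try/except). Output: QBHN

Answer: QBHN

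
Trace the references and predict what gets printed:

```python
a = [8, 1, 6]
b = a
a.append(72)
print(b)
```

Key concept: basic list aliasing.
Step by step:
`a = [8, 1, 6]` → a = [8, 1, 6]
`b = a` → b = [8, 1, 6] (same object as a)
`a.append(72)` → a = [8, 1, 6, 72] (same object as b); b = [8, 1, 6, 72] (same object as a)
`print(b)` → prints [8, 1, 6, 72]

Answer: [8, 1, 6, 72]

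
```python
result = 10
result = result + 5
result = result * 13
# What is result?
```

Trace:
`result = 10` → result = 10
`result = result + 5` → result = 15
`result = result * 13` → result = 195
So result = 195

Answer: 195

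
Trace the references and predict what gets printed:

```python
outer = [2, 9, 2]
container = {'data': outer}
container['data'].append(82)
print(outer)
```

Key concept: dict holds reference to list.
Step by step:
`outer = [2, 9, 2]` → outer = [2, 9, 2]
`container = {'data': outer}` → container = {'data': [2, 9, 2]}
`container['data'].append(82)` → outer = [2, 9, 2, 82]; container = {'data': [2, 9, 2, 82]}
`print(outer)` → prints [2, 9, 2, 82]

Answer: [2, 9, 2, 82]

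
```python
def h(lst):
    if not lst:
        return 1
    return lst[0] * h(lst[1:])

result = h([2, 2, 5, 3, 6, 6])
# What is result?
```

Product over [2, 2, 5, 3, 6, 6] = 2 * 2 * 5 * 3 * 6 * 6 = 2160

Answer: 2160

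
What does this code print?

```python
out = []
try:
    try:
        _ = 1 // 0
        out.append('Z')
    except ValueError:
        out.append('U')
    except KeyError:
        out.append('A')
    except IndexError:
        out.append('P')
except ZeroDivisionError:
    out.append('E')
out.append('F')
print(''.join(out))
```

Execution trace: 'E' (outer except ZeroDivisionError) → 'F' (after the try/except). Output: EF

Answer: EF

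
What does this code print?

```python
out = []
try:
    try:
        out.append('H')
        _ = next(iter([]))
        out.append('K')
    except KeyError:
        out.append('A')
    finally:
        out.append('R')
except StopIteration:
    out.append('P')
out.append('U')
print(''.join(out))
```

Execution trace: 'H' (try body) → 'R' (finally) → 'P' (outer except StopIteration) → 'U' (after the try/except). Output: HRPU

Answer: HRPU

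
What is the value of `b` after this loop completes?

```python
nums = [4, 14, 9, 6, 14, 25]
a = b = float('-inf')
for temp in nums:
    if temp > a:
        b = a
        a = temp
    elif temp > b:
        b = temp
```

Second largest (with repeats) in [4, 14, 9, 6, 14, 25]
`b` takes the values: -inf → 4 → 9 → 14

Answer: 14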